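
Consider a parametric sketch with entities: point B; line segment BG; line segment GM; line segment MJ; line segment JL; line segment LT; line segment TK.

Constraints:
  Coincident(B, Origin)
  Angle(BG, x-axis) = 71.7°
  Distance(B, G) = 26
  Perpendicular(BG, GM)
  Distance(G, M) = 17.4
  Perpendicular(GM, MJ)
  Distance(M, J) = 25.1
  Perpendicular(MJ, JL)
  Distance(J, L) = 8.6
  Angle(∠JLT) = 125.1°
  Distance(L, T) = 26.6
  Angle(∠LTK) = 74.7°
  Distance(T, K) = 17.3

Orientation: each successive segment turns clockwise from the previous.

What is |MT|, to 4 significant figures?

24.13

B is at the origin; BG runs at 71.7° with length 26.0, so G = (8.164, 24.69). The perpendicularity gives GM at right angles to BG, so GM runs at -18.30°; with |GM| = 17.4, M = (24.68, 19.22). The perpendicularity gives MJ at right angles to GM, so MJ runs at -108.3°; with |MJ| = 25.1, J = (16.80, -4.609). MJ is perpendicular to JL, so JL runs at 161.7°; with |JL| = 8.6, L = (8.638, -1.909). ∠JLT = 125.1° gives LT at 106.8° from the x-axis; with |LT| = 26.6, T = (0.9493, 23.56). Then |MT| = |T − M| = 24.13.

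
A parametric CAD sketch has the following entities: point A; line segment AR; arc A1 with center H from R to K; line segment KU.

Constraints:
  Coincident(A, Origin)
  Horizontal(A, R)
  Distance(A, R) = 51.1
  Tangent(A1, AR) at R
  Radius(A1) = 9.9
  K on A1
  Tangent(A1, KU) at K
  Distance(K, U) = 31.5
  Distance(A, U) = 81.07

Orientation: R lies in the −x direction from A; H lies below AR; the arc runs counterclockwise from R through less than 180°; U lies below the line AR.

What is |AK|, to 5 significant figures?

60.312

Checks: |HK| = 9.900 ✓; ∠(HK, KU) = 90.00° ✓; |KU| = 31.50 ✓; |AU| = 81.07 ✓.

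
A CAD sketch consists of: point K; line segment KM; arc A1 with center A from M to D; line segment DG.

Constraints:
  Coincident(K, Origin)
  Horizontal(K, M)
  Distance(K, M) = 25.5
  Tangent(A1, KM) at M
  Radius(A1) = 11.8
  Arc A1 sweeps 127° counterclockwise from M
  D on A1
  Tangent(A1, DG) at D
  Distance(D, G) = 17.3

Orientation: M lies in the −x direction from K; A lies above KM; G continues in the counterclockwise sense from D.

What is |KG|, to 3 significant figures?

42.1

K is at the origin; K and M share the same y with |KM| = 25.5 and M on the −x side, so M = (-25.5, 0.00). Since A1 is tangent to KM there, AM ⟂ KM, so A = M + (0, 11.8) = (-25.5, 11.8). On A1, M sits at bearing -90° from A; a 127° counterclockwise sweep puts D at bearing 37°, so D = A + 11.8·(cos 37°, sin 37°) = (-16.1, 18.9). A1 meets DG tangentially, so AD is at right angles to DG, so DG runs along (−sin 37°, cos 37°); with |DG| = 17.3, G = (-26.5, 32.7). Then |KG| = |G − K| = 42.1.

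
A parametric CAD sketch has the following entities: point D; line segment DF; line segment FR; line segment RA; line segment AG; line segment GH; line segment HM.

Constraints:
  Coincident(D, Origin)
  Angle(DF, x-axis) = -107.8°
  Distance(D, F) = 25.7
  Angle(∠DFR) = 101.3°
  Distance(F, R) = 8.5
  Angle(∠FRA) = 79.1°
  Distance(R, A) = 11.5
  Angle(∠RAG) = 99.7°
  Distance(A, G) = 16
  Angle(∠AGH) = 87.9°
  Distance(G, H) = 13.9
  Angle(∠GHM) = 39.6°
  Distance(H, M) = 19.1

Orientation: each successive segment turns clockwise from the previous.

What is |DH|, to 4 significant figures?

28.38

∠RAG = 99.7° gives AG at -7.700° from the x-axis; with |AG| = 16.0, G = (2.993, -14.68). ∠AGH = 87.9° gives GH at -99.80° from the x-axis; with |GH| = 13.9, H = (0.6271, -28.37). Then |DH| = |H − D| = 28.38.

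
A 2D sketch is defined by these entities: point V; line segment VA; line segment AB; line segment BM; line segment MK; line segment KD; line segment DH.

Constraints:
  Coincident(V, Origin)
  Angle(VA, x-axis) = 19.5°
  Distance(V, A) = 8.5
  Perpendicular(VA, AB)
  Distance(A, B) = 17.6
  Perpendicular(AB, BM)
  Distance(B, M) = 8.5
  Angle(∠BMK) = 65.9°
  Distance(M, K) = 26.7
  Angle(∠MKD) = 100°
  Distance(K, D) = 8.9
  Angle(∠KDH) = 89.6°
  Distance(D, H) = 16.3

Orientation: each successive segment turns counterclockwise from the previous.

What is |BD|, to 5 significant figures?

24.795

∠BMK = 65.9° gives MK at -46.400° from the x-axis; with |MK| = 26.7, K = (12.538, -2.7449). ∠MKD = 100.0° gives KD at 33.600° from the x-axis; with |KD| = 8.9, D = (19.951, 2.1803). Then |BD| = |D − B| = 24.795.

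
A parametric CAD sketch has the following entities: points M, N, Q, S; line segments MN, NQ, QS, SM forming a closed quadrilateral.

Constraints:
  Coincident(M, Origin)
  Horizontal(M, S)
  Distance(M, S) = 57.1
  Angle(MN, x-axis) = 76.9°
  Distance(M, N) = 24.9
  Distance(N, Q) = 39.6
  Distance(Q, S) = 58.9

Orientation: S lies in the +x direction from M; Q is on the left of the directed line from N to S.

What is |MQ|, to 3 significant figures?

62.5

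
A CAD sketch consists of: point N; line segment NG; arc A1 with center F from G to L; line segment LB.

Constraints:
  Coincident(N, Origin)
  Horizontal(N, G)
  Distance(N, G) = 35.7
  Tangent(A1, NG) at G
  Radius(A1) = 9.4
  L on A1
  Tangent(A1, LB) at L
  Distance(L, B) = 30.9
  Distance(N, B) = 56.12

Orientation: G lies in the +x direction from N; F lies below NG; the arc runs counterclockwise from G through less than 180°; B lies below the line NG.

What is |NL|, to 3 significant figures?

29.7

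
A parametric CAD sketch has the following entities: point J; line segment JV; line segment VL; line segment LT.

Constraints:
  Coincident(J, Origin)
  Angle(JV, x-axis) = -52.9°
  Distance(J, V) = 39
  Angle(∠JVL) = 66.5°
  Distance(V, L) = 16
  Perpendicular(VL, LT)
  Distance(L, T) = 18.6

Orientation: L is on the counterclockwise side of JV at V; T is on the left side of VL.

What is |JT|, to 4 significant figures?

17.17

J is at the origin; JV runs at -52.9° with length 39.0, so V = 39.0·(cos -52.9°, sin -52.9°) = (23.53, -31.11). ∠JVL = 66.5°, so VL runs at -52.9° + (180° − 66.5°) = 60.60° from the x-axis; with |VL| = 16.0, L = V + 16.0·(cos 60.60°, sin 60.60°) = (31.38, -17.17). VL ⟂ LT; with |LT| = 18.6 on the left of VL, T = L + 18.6·(-0.8712, 0.4909) = (15.17, -8.036). Then |JT| = |T − J| = 17.17.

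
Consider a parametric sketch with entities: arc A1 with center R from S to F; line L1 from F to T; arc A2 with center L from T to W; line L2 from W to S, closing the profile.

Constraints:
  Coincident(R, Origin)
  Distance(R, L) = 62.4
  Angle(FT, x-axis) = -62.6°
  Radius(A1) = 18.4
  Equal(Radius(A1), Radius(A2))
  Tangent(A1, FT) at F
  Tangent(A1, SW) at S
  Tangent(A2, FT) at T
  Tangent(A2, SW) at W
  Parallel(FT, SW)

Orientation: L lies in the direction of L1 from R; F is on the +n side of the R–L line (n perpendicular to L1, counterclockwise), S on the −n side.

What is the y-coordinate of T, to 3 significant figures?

-46.9

The slot axis is L1's direction at -62.6°, so u = (cos -62.6°, sin -62.6°) = (0.460, -0.888) and n = (−sin -62.6°, cos -62.6°) = (0.888, 0.460). R is at the origin and L lies 62.4 along u from R, so L = 62.4·u = (28.7, -55.4). Tangency of A1 to both parallel lines with radius 18.4 puts F and S at R ± 18.4·n: F = (16.3, 8.47), S = (-16.3, -8.47). Equal radii place T and W the same way about L: T = L + 18.4·n = (45.1, -46.9), W = L − 18.4·n = (12.4, -63.9). So T.y = -46.9.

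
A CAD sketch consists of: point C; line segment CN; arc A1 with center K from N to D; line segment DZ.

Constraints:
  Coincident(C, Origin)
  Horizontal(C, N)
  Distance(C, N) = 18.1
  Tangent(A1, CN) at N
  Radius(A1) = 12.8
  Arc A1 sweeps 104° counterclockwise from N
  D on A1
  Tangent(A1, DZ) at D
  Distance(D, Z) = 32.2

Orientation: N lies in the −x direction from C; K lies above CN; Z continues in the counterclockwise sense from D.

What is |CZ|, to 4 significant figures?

49.03

On A1, N sits at bearing -90° from K; a 104° counterclockwise sweep puts D at bearing 14°, so D = K + 12.8·(cos 14°, sin 14°) = (-5.680, 15.90). A1 meets DZ tangentially, so KD is at right angles to DZ, so DZ runs along (−sin 14°, cos 14°); with |DZ| = 32.2, Z = (-13.47, 47.14). Then |CZ| = |Z − C| = 49.03.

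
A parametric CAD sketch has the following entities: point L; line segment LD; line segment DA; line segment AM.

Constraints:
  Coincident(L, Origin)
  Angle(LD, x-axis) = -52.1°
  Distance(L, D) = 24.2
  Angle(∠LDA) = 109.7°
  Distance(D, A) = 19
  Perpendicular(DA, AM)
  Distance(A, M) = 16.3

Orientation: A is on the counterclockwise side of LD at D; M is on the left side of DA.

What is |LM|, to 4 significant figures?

27.92

∠LDA = 109.7°, so DA runs at -52.1° + (180° − 109.7°) = 18.20° from the x-axis; with |DA| = 19.0, A = D + 19.0·(cos 18.20°, sin 18.20°) = (32.92, -13.16). DA is perpendicular to AM; with |AM| = 16.3 on the left of DA, M = A + 16.3·(-0.3123, 0.9500) = (27.82, 2.323). Then |LM| = |M − L| = 27.92.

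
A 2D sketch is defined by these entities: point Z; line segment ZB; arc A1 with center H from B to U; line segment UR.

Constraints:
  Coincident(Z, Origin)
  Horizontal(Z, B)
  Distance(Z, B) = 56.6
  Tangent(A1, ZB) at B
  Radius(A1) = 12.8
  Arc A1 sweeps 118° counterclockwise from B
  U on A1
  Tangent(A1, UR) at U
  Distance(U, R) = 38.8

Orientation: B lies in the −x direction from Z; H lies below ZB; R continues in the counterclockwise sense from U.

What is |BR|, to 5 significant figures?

53.516

Z is at the origin; Z and B share the same y with |ZB| = 56.6 and B on the −x side, so B = (-56.600, 0.0000). A1 meets ZB tangentially, so HB is at right angles to ZB, so H = B + (0, -12.8) = (-56.600, -12.800). On A1, B sits at bearing 90° from H; a 118° counterclockwise sweep puts U at bearing 208°, so U = H + 12.8·(cos 208°, sin 208°) = (-67.902, -18.809). The tangent condition forces HU to be normal to UR, so UR runs along (−sin 208°, cos 208°); with |UR| = 38.8, R = (-49.686, -53.068). Then |BR| = |R − B| = 53.516.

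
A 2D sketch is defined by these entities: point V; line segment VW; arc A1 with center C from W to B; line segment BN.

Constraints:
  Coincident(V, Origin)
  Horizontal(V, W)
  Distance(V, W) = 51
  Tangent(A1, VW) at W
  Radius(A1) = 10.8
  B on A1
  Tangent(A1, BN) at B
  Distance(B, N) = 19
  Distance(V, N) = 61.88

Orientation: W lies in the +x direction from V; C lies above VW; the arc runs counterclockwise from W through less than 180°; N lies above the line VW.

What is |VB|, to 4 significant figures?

62.68

V is at the origin; VW is horizontal with |VW| = 51.0 and W on the +x side, so W = (51.00, 0.000). A1 meets VW tangentially, so CW is at right angles to VW, so C = W + (0, 10.8) = (51.00, 10.80). Since CB ⟂ BN (tangency), |CN| = √(10.8² + 19.0²) = 21.85 regardless of where B sits on A1. So N lies on both circle(V, 61.88) and circle(C, 21.85); the above-VW intersection is N = (52.60, 32.60). B is the foot of the tangent from N: B = (60.75, 15.44).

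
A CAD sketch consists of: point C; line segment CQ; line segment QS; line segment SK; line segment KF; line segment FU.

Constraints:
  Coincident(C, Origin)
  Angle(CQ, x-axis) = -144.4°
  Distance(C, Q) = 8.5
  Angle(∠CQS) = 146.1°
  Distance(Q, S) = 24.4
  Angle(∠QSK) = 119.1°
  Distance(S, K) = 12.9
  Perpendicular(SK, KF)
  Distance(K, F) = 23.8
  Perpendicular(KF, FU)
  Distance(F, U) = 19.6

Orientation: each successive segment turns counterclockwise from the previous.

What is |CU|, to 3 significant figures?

7.47

C is at the origin; CQ runs at -144.4° with length 8.5, so Q = (-6.91, -4.95). ∠CQS = 146.1° gives QS at -110° from the x-axis; with |QS| = 24.4, S = (-15.5, -27.8). ∠QSK = 119.1° gives SK at -49.6° from the x-axis; with |SK| = 12.9, K = (-7.10, -37.6). SK ⟂ KF, so KF runs at 40.4°; with |KF| = 23.8, F = (11.0, -22.2). KF ⟂ FU, so FU runs at 130°; with |FU| = 19.6, U = (-1.67, -7.28). Then |CU| = |U − C| = 7.47.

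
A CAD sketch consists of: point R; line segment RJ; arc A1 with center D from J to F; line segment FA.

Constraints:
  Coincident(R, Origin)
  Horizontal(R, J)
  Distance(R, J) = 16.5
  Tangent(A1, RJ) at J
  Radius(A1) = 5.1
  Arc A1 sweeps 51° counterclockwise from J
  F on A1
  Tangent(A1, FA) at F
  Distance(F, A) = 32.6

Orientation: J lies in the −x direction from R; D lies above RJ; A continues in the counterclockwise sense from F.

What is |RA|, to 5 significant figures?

28.371

R is at the origin; RJ is horizontal with |RJ| = 16.5 and J on the −x side, so J = (-16.500, 0.0000). The tangent condition forces DJ to be normal to RJ, so D = J + (0, 5.1) = (-16.500, 5.1000). On A1, J sits at bearing -90° from D; a 51° counterclockwise sweep puts F at bearing -39°, so F = D + 5.1·(cos -39°, sin -39°) = (-12.537, 1.8905). The tangent condition forces DF to be normal to FA, so FA runs along (−sin -39°, cos -39°); with |FA| = 32.6, A = (7.9793, 27.225). Then |RA| = |A − R| = 28.371.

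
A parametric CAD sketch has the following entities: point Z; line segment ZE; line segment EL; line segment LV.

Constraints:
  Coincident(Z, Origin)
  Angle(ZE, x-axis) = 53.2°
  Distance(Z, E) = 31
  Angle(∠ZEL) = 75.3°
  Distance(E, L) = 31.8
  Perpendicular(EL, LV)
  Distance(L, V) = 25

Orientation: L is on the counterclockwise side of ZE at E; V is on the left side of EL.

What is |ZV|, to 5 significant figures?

24.447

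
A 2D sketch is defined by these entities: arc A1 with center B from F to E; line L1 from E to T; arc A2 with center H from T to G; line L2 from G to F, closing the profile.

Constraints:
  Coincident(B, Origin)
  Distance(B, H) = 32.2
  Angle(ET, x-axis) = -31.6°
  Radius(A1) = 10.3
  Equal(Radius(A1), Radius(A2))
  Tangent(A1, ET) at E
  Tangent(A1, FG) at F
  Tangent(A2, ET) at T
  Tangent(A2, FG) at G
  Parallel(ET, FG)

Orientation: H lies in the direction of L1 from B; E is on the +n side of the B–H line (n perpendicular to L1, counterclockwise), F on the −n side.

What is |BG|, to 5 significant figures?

33.807

The slot axis is L1's direction at -31.6°, so u = (cos -31.6°, sin -31.6°) = (0.85173, -0.52399) and n = (−sin -31.6°, cos -31.6°) = (0.52399, 0.85173). B is at the origin and H lies 32.2 along u from B, so H = 32.2·u = (27.426, -16.872). Tangency of A1 to both parallel lines with radius 10.3 puts E and F at B ± 10.3·n: E = (5.3971, 8.7728), F = (-5.3971, -8.7728). Equal radii place T and G the same way about H: T = H + 10.3·n = (32.823, -8.0996), G = H − 10.3·n = (22.029, -25.645). Then |BG| = |G − B| = 33.807.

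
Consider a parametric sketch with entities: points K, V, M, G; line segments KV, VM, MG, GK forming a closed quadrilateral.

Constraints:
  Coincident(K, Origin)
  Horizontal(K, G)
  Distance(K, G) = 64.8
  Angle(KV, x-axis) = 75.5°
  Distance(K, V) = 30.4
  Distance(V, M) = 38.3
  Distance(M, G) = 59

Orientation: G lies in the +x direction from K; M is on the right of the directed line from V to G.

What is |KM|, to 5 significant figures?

10.962

Checks: |VM| = 38.30 ✓; |MG| = 59.00 ✓.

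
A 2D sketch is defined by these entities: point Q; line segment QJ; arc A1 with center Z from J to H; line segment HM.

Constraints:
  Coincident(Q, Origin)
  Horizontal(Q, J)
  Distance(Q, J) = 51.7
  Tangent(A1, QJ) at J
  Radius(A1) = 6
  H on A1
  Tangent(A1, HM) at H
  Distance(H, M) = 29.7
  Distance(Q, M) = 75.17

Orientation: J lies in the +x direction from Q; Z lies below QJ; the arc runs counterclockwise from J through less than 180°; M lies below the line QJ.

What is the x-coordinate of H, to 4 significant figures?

47.44

Q is at the origin; QJ is horizontal with |QJ| = 51.7 and J on the +x side, so J = (51.70, 0.000). Since A1 is tangent to QJ there, ZJ ⟂ QJ, so Z = J + (0, -6) = (51.70, -6.000). Since ZH ⟂ HM (tangency), |ZM| = √(6.0² + 29.7²) = 30.30 regardless of where H sits on A1. So M lies on both circle(Q, 75.17) and circle(Z, 30.30); the below-QJ intersection is M = (68.33, -31.33). H is the foot of the tangent from M: H = (47.44, -10.22).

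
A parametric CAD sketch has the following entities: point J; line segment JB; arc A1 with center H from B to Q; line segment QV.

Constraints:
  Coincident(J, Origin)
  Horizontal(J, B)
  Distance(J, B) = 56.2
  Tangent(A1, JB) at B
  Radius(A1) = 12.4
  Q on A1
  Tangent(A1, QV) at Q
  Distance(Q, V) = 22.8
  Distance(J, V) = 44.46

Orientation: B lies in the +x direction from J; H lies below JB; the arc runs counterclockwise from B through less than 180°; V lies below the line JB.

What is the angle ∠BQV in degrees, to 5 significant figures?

148.08°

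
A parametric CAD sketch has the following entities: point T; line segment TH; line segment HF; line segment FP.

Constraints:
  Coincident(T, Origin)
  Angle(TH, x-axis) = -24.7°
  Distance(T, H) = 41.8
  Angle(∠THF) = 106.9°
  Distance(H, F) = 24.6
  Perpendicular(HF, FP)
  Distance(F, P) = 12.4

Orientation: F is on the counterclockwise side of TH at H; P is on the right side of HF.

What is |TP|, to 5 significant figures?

63.999

T is at the origin; TH runs at -24.7° with length 41.8, so H = 41.8·(cos -24.7°, sin -24.7°) = (37.976, -17.467). ∠THF = 106.9°, so HF runs at -24.7° + (180° − 106.9°) = 48.400° from the x-axis; with |HF| = 24.6, F = H + 24.6·(cos 48.400°, sin 48.400°) = (54.308, 0.92899). HF ⟂ FP; with |FP| = 12.4 on the right of HF, P = F + 12.4·(0.74780, -0.66393) = (63.581, -7.3037). Then |TP| = |P − T| = 63.999.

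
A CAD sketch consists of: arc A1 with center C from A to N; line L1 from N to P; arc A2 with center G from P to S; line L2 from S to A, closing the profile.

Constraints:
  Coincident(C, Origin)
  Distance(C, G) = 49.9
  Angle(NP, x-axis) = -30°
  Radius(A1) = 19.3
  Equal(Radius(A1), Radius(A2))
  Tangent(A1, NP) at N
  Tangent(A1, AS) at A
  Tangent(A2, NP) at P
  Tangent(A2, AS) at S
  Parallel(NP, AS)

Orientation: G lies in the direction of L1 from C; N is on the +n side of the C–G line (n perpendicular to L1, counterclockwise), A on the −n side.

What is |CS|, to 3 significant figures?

53.5

The slot axis is L1's direction at -30.0°, so u = (cos -30.0°, sin -30.0°) = (0.866, -0.500) and n = (−sin -30.0°, cos -30.0°) = (0.500, 0.866). C is at the origin and G lies 49.9 along u from C, so G = 49.9·u = (43.2, -24.9). Tangency of A1 to both parallel lines with radius 19.3 puts N and A at C ± 19.3·n: N = (9.65, 16.7), A = (-9.65, -16.7). Equal radii place P and S the same way about G: P = G + 19.3·n = (52.9, -8.24), S = G − 19.3·n = (33.6, -41.7). Then |CS| = |S − C| = 53.5.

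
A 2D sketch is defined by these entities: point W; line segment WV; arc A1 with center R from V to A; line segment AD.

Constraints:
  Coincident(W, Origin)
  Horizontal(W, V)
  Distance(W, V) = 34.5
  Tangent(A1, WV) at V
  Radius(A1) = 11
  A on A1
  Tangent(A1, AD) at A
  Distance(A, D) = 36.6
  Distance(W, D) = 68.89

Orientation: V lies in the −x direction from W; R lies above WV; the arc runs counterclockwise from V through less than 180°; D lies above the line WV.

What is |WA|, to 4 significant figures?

32.57

Checks: |WV| = 34.50 ✓; ∠(RV, VW) = 90.00° ✓; |RV| = 11.00 ✓; |RA| = 11.00 ✓; ∠(RA, AD) = 90.00° ✓; |AD| = 36.60 ✓; |WD| = 68.89 ✓.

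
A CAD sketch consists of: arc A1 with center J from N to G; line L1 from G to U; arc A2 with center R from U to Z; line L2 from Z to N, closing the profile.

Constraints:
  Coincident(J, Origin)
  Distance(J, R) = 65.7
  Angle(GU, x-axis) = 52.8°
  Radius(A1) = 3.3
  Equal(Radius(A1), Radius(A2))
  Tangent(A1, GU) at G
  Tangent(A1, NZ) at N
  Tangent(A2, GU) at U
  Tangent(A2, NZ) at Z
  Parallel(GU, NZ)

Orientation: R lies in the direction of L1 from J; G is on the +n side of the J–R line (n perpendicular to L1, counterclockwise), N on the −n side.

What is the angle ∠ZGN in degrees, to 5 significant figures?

84.264°

The slot axis is L1's direction at 52.8°, so u = (cos 52.8°, sin 52.8°) = (0.60460, 0.79653) and n = (−sin 52.8°, cos 52.8°) = (-0.79653, 0.60460). J is at the origin and R lies 65.7 along u from J, so R = 65.7·u = (39.722, 52.332). Tangency of A1 to both parallel lines with radius 3.3 puts G and N at J ± 3.3·n: G = (-2.6285, 1.9952), N = (2.6285, -1.9952). Equal radii place U and Z the same way about R: U = R + 3.3·n = (37.094, 54.327), Z = R − 3.3·n = (42.351, 50.337). Then cos ∠ZGN = GZ·GN / (|GZ||GN|), giving 84.264°.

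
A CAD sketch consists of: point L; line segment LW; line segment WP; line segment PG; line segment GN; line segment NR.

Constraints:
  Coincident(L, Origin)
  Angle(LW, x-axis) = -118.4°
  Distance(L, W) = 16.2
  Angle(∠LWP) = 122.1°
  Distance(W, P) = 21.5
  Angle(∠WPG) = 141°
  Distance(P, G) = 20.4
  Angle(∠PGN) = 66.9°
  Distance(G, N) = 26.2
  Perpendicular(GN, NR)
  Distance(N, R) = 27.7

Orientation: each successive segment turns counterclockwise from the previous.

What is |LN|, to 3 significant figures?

25.5

∠WPG = 141.0° gives PG at -21.5° from the x-axis; with |PG| = 20.4, G = (21.9, -40.4). ∠PGN = 66.9° gives GN at 91.6° from the x-axis; with |GN| = 26.2, N = (21.1, -14.2). Then |LN| = |N − L| = 25.5.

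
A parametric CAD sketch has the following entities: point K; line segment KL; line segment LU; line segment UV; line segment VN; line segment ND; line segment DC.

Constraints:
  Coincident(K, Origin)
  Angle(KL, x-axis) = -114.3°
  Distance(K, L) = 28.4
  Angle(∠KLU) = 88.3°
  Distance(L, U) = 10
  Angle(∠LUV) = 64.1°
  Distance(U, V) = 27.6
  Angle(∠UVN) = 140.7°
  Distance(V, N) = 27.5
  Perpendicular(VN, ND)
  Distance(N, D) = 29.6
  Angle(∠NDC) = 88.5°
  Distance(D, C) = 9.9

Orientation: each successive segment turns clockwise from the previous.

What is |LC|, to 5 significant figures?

30.851

K is at the origin; KL runs at -114.3° with length 28.4, so L = (-11.687, -25.884). ∠KLU = 88.3° gives LU at 154.00° from the x-axis; with |LU| = 10.0, U = (-20.675, -21.500). ∠LUV = 64.1° gives UV at 38.100° from the x-axis; with |UV| = 27.6, V = (1.0445, -4.4700). ∠UVN = 140.7° gives VN at -1.2000° from the x-axis; with |VN| = 27.5, N = (28.538, -5.0459). VN ⟂ ND, so ND runs at -91.200°; with |ND| = 29.6, D = (27.919, -34.639). ∠NDC = 88.5° gives DC at 177.30° from the x-axis; with |DC| = 9.9, C = (18.030, -34.173). Then |LC| = |C − L| = 30.851.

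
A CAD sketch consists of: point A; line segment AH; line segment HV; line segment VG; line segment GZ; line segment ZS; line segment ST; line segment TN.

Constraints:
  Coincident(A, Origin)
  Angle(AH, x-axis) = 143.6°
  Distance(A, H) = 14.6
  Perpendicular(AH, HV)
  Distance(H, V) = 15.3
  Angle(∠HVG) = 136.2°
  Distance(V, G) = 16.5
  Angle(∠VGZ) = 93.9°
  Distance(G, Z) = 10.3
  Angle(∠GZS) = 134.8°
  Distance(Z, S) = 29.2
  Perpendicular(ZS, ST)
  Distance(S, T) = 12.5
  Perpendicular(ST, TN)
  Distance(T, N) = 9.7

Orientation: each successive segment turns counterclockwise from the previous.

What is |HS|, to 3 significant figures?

23.4

∠VGZ = 93.9° gives GZ at 3.50° from the x-axis; with |GZ| = 10.3, Z = (-8.42, -19.4). ∠GZS = 134.8° gives ZS at 48.7° from the x-axis; with |ZS| = 29.2, S = (10.8, 2.55). Then |HS| = |S − H| = 23.4.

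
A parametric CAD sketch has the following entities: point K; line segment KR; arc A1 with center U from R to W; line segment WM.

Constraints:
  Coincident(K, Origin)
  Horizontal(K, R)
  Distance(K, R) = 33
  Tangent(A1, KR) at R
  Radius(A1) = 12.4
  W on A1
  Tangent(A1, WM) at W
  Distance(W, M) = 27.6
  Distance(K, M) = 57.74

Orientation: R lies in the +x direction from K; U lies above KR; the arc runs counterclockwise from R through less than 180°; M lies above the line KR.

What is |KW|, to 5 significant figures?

47.533

K is at the origin; KR is horizontal with |KR| = 33.0 and R on the +x side, so R = (33.000, 0.0000). A1 meets KR tangentially, so UR is at right angles to KR, so U = R + (0, 12.4) = (33.000, 12.400). Since UW ⟂ WM (tangency), |UM| = √(12.4² + 27.6²) = 30.258 regardless of where W sits on A1. So M lies on both circle(K, 57.74) and circle(U, 30.258); the above-KR intersection is M = (39.728, 41.900). W is the foot of the tangent from M: W = (45.158, 14.840).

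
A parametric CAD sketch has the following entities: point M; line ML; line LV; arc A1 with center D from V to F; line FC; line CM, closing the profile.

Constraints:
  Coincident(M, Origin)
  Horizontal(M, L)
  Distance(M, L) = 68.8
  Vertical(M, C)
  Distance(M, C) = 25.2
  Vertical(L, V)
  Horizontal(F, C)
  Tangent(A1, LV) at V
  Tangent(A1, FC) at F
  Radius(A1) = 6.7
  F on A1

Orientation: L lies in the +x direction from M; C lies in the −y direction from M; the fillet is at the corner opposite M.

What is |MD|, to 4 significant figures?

64.80

M is at the origin; M and L share the same y with |ML| = 68.8 and L on the +x side, so L = (68.80, 0.000). MC is vertical with |MC| = 25.2 and C on the −y side, so C = (0.000, -25.20). The virtual corner opposite M is at (68.80, -25.20). Since A1 is tangent to LV there, DV ⟂ LV and tangency of A1 to FC means the radius DF is perpendicular to FC, with radius 6.7, so the center D sits 6.7 in from both sides at D = (62.10, -18.50). Then |MD| = |D − M| = 64.80.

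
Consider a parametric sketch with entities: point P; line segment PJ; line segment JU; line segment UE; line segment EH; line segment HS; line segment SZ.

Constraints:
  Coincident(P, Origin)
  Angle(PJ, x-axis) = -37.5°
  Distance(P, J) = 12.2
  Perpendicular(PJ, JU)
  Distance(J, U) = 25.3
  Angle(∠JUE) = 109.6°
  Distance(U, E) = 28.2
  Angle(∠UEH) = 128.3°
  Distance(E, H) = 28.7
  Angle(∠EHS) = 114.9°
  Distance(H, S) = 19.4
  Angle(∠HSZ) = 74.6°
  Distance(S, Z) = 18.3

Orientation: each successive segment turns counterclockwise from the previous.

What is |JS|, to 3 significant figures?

48.4

P is at the origin; PJ runs at -37.5° with length 12.2, so J = (9.68, -7.43). PJ is perpendicular to JU, so JU runs at 52.5°; with |JU| = 25.3, U = (25.1, 12.6). ∠JUE = 109.6° gives UE at 123° from the x-axis; with |UE| = 28.2, E = (9.76, 36.3). ∠UEH = 128.3° gives EH at 175° from the x-axis; with |EH| = 28.7, H = (-18.8, 39.0). ∠EHS = 114.9° gives HS at -120° from the x-axis; with |HS| = 19.4, S = (-28.6, 22.3). Then |JS| = |S − J| = 48.4.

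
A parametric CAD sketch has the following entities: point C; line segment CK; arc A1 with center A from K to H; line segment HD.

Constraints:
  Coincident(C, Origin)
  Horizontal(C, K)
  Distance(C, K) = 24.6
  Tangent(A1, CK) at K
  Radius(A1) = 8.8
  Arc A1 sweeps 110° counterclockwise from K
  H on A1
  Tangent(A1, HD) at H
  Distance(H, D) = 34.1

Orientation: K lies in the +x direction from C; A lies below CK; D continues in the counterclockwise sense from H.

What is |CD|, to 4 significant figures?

52.03

C is at the origin; C and K share the same y with |CK| = 24.6 and K on the +x side, so K = (24.60, 0.000). Tangency of A1 to CK means the radius AK is perpendicular to CK, so A = K + (0, -8.8) = (24.60, -8.800). On A1, K sits at bearing 90° from A; a 110° counterclockwise sweep puts H at bearing 200°, so H = A + 8.8·(cos 200°, sin 200°) = (16.33, -11.81). The tangent condition forces AH to be normal to HD, so HD runs along (−sin 200°, cos 200°); with |HD| = 34.1, D = (27.99, -43.85). Then |CD| = |D − C| = 52.03.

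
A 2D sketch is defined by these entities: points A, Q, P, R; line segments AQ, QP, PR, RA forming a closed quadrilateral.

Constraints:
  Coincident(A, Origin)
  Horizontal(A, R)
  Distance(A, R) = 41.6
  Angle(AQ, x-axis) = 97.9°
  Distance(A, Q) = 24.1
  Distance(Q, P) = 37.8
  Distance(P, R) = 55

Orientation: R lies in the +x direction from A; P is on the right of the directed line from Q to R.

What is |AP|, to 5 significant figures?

17.557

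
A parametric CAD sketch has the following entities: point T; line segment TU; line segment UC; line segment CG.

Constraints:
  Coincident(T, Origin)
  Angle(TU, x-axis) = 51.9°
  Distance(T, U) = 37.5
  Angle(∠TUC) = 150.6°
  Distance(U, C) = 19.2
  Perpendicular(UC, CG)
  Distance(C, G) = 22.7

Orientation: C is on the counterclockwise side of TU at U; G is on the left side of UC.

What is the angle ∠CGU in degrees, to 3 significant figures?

40.2°

T is at the origin; TU runs at 51.9° with length 37.5, so U = 37.5·(cos 51.9°, sin 51.9°) = (23.1, 29.5). ∠TUC = 150.6°, so UC runs at 51.9° + (180° − 150.6°) = 81.3° from the x-axis; with |UC| = 19.2, C = U + 19.2·(cos 81.3°, sin 81.3°) = (26.0, 48.5). UC is perpendicular to CG; with |CG| = 22.7 on the left of UC, G = C + 22.7·(-0.988, 0.151) = (3.60, 51.9). Then cos ∠CGU = GC·GU / (|GC||GU|), giving 40.2°.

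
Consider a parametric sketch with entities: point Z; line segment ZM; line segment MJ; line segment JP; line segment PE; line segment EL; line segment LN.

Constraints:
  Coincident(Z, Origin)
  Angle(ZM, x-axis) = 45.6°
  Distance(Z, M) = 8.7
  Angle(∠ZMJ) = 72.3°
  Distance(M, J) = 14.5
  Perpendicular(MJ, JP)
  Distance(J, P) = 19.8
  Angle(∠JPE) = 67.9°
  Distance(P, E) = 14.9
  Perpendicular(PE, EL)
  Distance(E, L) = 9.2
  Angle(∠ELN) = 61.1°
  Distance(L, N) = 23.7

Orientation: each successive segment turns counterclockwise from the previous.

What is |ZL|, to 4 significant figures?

3.023

∠JPE = 67.9° gives PE at -4.600° from the x-axis; with |PE| = 14.9, E = (-0.9113, -6.153). PE ⟂ EL, so EL runs at 85.40°; with |EL| = 9.2, L = (-0.1735, 3.018). Then |ZL| = |L − Z| = 3.023.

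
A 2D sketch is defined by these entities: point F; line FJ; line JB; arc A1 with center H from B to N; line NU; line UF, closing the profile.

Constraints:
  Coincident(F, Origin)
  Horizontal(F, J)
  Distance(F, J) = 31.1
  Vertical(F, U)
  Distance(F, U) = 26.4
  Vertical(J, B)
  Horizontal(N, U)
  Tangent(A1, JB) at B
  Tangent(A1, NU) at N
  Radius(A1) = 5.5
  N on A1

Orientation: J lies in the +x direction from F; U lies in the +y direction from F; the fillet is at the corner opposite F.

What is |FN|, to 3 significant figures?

36.8

The virtual corner opposite F is at (31.1, 26.4). Since A1 is tangent to JB there, HB ⟂ JB and since A1 is tangent to NU there, HN ⟂ NU, with radius 5.5, so the center H sits 5.5 in from both sides at H = (25.6, 20.9). That places the tangent points at B = (31.1, 20.9) on JB and N = (25.6, 26.4) on NU. Then |FN| = |N − F| = 36.8.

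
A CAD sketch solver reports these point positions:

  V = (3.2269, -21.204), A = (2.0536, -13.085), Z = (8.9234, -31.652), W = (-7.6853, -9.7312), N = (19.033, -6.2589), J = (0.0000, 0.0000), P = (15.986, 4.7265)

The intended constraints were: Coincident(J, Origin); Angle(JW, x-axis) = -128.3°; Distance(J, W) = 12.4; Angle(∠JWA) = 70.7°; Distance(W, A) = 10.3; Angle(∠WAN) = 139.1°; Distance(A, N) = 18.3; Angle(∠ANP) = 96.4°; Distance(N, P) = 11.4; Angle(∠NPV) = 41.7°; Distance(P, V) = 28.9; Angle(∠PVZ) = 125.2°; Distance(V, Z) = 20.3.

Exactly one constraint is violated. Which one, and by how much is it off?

Distance(V, Z) = 20.3 — off by 8.40.

J = (0.00, 0.00) ✓; JW at -128.3° ✓; |JW| = 12.40 ✓; ∠JWA = 70.70° ✓; |WA| = 10.30 ✓; ∠WAN = 139.1° ✓; |AN| = 18.30 ✓; ∠ANP = 96.40° ✓; |NP| = 11.40 ✓; ∠NPV = 41.70° ✓; |PV| = 28.90 ✓; ∠PVZ = 125.2° ✓; |VZ| = 11.90 ✗.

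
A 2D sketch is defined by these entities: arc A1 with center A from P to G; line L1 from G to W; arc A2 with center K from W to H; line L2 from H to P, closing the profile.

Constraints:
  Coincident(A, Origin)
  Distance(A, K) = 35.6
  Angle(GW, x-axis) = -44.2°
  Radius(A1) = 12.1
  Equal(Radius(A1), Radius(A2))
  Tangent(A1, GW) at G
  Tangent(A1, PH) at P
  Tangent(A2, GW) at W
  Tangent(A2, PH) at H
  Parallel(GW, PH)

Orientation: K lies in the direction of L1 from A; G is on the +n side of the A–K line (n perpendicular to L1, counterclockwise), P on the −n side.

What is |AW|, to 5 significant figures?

37.600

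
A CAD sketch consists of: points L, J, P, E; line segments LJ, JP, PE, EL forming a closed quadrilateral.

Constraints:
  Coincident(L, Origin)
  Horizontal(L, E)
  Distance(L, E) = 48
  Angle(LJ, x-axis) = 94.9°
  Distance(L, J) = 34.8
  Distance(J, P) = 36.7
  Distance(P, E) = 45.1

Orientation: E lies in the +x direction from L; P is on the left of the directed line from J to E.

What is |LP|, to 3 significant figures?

53.7

L is at the origin; L and E share the same y with |LE| = 48.0 and E in +x, so E = (48.0, 0). LJ runs at 94.9° with |LJ| = 34.8, so J = (-2.97, 34.7). P is determined by |JP| = 36.7 and |PE| = 45.1 together: it lies at the intersection of circle(J, 36.7) and circle(E, 45.1). With |JE| = 61.6, the foot of the radical line on JE is 25.3 from J and the perpendicular offset is √(36.7² − 25.3²) = 26.6. Taking the left-of-JE solution: P = (32.9, 42.5).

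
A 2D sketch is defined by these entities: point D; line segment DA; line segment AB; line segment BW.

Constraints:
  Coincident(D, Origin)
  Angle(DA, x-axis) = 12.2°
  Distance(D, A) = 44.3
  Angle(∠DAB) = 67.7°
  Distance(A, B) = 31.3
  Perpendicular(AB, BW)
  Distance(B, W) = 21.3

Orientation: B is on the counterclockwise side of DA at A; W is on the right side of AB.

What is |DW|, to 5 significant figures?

63.950

D is at the origin; DA runs at 12.2° with length 44.3, so A = 44.3·(cos 12.2°, sin 12.2°) = (43.300, 9.3617). ∠DAB = 67.7°, so AB runs at 12.2° + (180° − 67.7°) = 124.50° from the x-axis; with |AB| = 31.3, B = A + 31.3·(cos 124.50°, sin 124.50°) = (25.571, 35.157). The perpendicularity gives BW at right angles to AB; with |BW| = 21.3 on the right of AB, W = B + 21.3·(0.82413, 0.56641) = (43.125, 47.221). Then |DW| = |W − D| = 63.950.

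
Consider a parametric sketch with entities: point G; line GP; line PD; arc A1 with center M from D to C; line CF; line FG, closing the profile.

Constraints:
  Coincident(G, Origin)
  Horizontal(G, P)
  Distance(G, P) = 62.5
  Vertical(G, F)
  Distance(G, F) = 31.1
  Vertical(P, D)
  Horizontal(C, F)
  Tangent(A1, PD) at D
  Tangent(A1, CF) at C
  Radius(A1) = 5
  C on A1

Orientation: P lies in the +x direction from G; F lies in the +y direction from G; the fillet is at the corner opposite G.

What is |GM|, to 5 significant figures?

63.146

G is at the origin; G and P share the same y with |GP| = 62.5 and P on the +x side, so P = (62.500, 0.0000). GF is vertical with |GF| = 31.1 and F on the +y side, so F = (0.0000, 31.100). The virtual corner opposite G is at (62.500, 31.100). The tangent condition forces MD to be normal to PD and the tangent condition forces MC to be normal to CF, with radius 5.0, so the center M sits 5.0 in from both sides at M = (57.500, 26.100). Then |GM| = |M − G| = 63.146.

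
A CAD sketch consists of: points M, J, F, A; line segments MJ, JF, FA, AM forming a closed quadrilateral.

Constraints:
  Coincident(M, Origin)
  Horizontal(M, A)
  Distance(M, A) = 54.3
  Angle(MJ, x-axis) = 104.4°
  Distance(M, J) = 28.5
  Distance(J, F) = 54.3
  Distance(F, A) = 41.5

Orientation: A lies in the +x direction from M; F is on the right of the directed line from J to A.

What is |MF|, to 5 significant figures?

27.372

M is at the origin; MA is horizontal with |MA| = 54.3 and A in +x, so A = (54.3, 0). MJ runs at 104.4° with |MJ| = 28.5, so J = (-7.0877, 27.605). F is determined by |JF| = 54.3 and |FA| = 41.5 together: it lies at the intersection of circle(J, 54.3) and circle(A, 41.5). With |JA| = 67.309, the foot of the radical line on JA is 42.763 from J and the perpendicular offset is √(54.3² − 42.763²) = 33.463. Taking the right-of-JA solution: F = (18.190, -20.453).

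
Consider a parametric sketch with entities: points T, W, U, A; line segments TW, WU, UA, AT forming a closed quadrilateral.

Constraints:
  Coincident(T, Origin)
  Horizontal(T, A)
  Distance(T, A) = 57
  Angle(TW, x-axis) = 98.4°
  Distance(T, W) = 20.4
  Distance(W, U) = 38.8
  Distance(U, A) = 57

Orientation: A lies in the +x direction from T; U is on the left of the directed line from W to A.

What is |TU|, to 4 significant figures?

53.32

T is at the origin; TA is horizontal with |TA| = 57.0 and A in +x, so A = (57.0, 0). TW runs at 98.4° with |TW| = 20.4, so W = (-2.980, 20.18). U is determined by |WU| = 38.8 and |UA| = 57.0 together: it lies at the intersection of circle(W, 38.8) and circle(A, 57.0). With |WA| = 63.28, the foot of the radical line on WA is 17.87 from W and the perpendicular offset is √(38.8² − 17.87²) = 34.44. Taking the left-of-WA solution: U = (24.94, 47.13).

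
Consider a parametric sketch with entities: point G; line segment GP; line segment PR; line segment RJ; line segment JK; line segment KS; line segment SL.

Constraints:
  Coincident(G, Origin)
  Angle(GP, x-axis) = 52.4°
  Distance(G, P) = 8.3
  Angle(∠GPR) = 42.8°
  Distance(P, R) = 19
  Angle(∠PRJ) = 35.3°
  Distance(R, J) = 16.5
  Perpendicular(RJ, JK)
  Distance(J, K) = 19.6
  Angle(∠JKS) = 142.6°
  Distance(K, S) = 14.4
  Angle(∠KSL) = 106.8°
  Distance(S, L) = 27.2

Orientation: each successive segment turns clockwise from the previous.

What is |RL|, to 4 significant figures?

27.83

G is at the origin; GP runs at 52.4° with length 8.3, so P = (5.064, 6.576). ∠GPR = 42.8° gives PR at -84.80° from the x-axis; with |PR| = 19.0, R = (6.786, -12.35). ∠PRJ = 35.3° gives RJ at 130.5° from the x-axis; with |RJ| = 16.5, J = (-3.930, 0.2009). RJ ⟂ JK, so JK runs at 40.50°; with |JK| = 19.6, K = (10.97, 12.93). ∠JKS = 142.6° gives KS at 3.100° from the x-axis; with |KS| = 14.4, S = (25.35, 13.71). ∠KSL = 106.8° gives SL at -70.10° from the x-axis; with |SL| = 27.2, L = (34.61, -11.87). Then |RL| = |L − R| = 27.83.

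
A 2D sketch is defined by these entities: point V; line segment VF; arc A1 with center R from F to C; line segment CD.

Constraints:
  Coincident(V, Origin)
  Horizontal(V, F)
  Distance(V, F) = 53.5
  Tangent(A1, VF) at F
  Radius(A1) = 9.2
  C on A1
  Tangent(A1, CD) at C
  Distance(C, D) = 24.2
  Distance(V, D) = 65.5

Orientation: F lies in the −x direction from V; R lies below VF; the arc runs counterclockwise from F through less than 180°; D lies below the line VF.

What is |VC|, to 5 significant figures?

63.427

Checks: V = (0.00, 0.00) ✓; |VF| = 53.50 ✓; |RC| = 9.200 ✓; ∠(RC, CD) = 90.00° ✓; |CD| = 24.20 ✓; |VD| = 65.50 ✓.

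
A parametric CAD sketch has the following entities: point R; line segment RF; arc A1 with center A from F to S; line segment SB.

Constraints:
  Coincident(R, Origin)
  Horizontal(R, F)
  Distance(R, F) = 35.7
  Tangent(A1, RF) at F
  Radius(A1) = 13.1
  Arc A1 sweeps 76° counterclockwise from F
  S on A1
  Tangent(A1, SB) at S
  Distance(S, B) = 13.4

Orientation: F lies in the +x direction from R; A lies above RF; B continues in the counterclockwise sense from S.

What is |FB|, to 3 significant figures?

27.9

On A1, F sits at bearing -90° from A; a 76° counterclockwise sweep puts S at bearing -14°, so S = A + 13.1·(cos -14°, sin -14°) = (48.4, 9.93). Since A1 is tangent to SB there, AS ⟂ SB, so SB runs along (−sin -14°, cos -14°); with |SB| = 13.4, B = (51.7, 22.9). Then |FB| = |B − F| = 27.9.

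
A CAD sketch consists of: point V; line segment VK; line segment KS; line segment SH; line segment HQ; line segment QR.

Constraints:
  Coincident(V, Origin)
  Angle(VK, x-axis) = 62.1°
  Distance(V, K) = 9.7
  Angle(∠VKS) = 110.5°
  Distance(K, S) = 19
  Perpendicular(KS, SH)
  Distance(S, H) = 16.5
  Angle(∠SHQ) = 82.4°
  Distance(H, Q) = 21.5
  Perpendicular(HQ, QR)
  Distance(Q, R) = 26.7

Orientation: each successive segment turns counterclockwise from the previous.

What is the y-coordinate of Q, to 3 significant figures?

-2.22

V is at the origin; VK runs at 62.1° with length 9.7, so K = (4.54, 8.57). ∠VKS = 110.5° gives KS at 132° from the x-axis; with |KS| = 19.0, S = (-8.08, 22.8). KS is perpendicular to SH, so SH runs at -138°; with |SH| = 16.5, H = (-20.4, 11.8). ∠SHQ = 82.4° gives HQ at -40.8° from the x-axis; with |HQ| = 21.5, Q = (-4.14, -2.22). So Q.y = -2.22.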